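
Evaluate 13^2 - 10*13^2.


x^2 - d*y^2
= 13^2 - 10*13^2
= 169 - 1690
= -1521

-1521


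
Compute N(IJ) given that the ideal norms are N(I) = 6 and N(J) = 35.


N(IJ) = N(I) * N(J)
= 6 * 35
= 210

210


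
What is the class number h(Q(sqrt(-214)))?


K = Q(sqrt(-214)). d mod 4 = 2, so D = disc(K) = 4d = -856
h(K) equals the number of primitive reduced positive-definite forms (a, b, c) = a*x^2 + b*x*y + c*y^2 with b^2 - 4ac = D,
where reduced means |b| <= a <= c, with b >= 0 whenever |b| = a or a = c, and primitive means gcd(a, b, c) = 1.
Reduced forces 3a^2 <= |D| = 856, so 1 <= a <= 16; b must have the parity of D, and c = (b^2 - D)/(4a) must be an integer >= a.
Enumerate a = 1..16, b in [-a, a]:
  a=1: (1, 0, 214)  [1]
  a=2: (2, 0, 107)  [1]
  a=3..4: none
  a=5: (5, -2, 43), (5, 2, 43)  [2]
  a=6..9: none
  a=10: (10, -8, 23), (10, 8, 23)  [2]
  a=11..16: none
Total reduced forms: 1 + 1 + 2 + 2 = 6
h = 6

6


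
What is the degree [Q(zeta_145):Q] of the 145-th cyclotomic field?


The degree equals Euler's totient phi(145).
145 = 5 * 29
phi(145) = 112

112


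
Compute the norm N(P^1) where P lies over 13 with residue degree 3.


N(P^a) = p^(a*f)
= 13^(1*3)
= 13^3
= 2197

2197


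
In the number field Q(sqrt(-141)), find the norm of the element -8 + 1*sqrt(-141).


N(a + b*sqrt(d)) = a^2 - d*b^2
= (-8)^2 - (-141)*(1)^2
= 64 + 141
= 205

205


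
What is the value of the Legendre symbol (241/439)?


p = 439 is prime, so compute (241/439) with the reciprocity algorithm (Jacobi-symbol steps: pull out 2s via (2/n), flip via reciprocity, reduce):
  reciprocity: (241/439) -> +(439/241)
  reduce: (198/241)
  pull out 2: (2/241) = +1  (since 241 mod 8 = 1)
  reciprocity: (99/241) -> +(241/99)
  reduce: (43/99)
  reciprocity: (43/99) -> -(99/43)
  reduce: (13/43)
  reciprocity: (13/43) -> +(43/13)
  reduce: (4/13)
  pull out 2: (2/13) = -1  (since 13 mod 8 = 5)
  pull out 2: (2/13) = -1  (since 13 mod 8 = 5)
  (1/13) = 1
Product of signs = -1
(241/439) = -1

-1


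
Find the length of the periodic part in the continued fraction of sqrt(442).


Run the CF algorithm for sqrt(442).
a_0 = floor(sqrt(442)) = 21; set m_0=0, q_0=1.
Recurrence: m' = q*a - m,  q' = (d - m'^2)/q,  a' = floor((a_0 + m')/q').
  step 1: m=21, q=1, a=42
a_1 = 2*a_0 = 42, so the period closes here.
sqrt(442) = [21; 42]
Period length = 1

1


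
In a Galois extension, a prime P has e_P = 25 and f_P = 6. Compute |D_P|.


|D_P| = e * f
= 25 * 6
= 150

150


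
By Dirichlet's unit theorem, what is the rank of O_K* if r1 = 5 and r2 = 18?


By Dirichlet's unit theorem:
rank = r1 + r2 - 1
= 5 + 18 - 1
= 22

22


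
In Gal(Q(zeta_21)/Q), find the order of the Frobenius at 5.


The Frobenius at p in Gal(Q(zeta_n)/Q) = (Z/nZ)* is the class of p, so its order is ord_21(5), the smallest k >= 1 with 5^k = 1 mod 21.
n = 21 = 3 * 7, phi(21) = 12; the order divides phi(n).
Divisors of 12: 1, 2, 3, 4, 6, 12
Repeated squaring mod 21: 5^1 = 5, 5^2 = 4, 5^4 = 16, 5^8 = 4
Test divisors in increasing order:
  k=1: 5^1 = 5 mod 21
  k=2: 5^2 = 4 mod 21
  k=3: 5^3 = 4 * 5 = 20 mod 21
  k=4: 5^4 = 16 mod 21
  k=6: 5^6 = 16 * 4 = 1 mod 21  <- first divisor giving 1
Order = 6

6


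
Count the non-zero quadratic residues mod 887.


For prime p, the number of non-zero quadratic residues is (p-1)/2.
= (887-1)/2
= 443

443


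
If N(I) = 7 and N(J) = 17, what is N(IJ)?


N(IJ) = N(I) * N(J)
= 7 * 17
= 119

119


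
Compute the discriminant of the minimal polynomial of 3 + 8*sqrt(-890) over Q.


The element 3 + 8*sqrt(-890) has minimal polynomial:
x^2 - 6*x + 56969
Discriminant = (-6)^2 - 4*(56969)
= 36 - 227876
= -227840

-227840


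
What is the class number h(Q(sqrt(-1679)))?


K = Q(sqrt(-1679)). d mod 4 = 1, so D = disc(K) = d = -1679
h(K) equals the number of primitive reduced positive-definite forms (a, b, c) = a*x^2 + b*x*y + c*y^2 with b^2 - 4ac = D,
where reduced means |b| <= a <= c, with b >= 0 whenever |b| = a or a = c, and primitive means gcd(a, b, c) = 1.
Reduced forces 3a^2 <= |D| = 1679, so 1 <= a <= 23; b must have the parity of D, and c = (b^2 - D)/(4a) must be an integer >= a.
Enumerate a = 1..23, b in [-a, a]:
  a=1: (1, 1, 420)  [1]
  a=2: (2, -1, 210), (2, 1, 210)  [2]
  a=3: (3, -1, 140), (3, 1, 140)  [2]
  a=4: (4, -1, 105), (4, 1, 105)  [2]
  a=5: (5, -1, 84), (5, 1, 84)  [2]
  a=6: (6, -5, 71), (6, -1, 70), (6, 1, 70), (6, 5, 71)  [4]
  a=7: (7, -1, 60), (7, 1, 60)  [2]
  a=8: (8, -7, 54), (8, 7, 54)  [2]
  a=9: (9, -7, 48), (9, 7, 48)  [2]
  a=10: (10, -9, 44), (10, -1, 42), (10, 1, 42), (10, 9, 44)  [4]
  a=11: (11, -9, 40), (11, 9, 40)  [2]
  a=12: (12, -7, 36), (12, -1, 35), (12, 1, 35), (12, 7, 36)  [4]
  a=13: none
  a=14: (14, -13, 33), (14, -1, 30), (14, 1, 30), (14, 13, 33)  [4]
  a=15: (15, -11, 30), (15, -1, 28), (15, 1, 28), (15, 11, 30)  [4]
  a=16: (16, -7, 27), (16, 7, 27)  [2]
  a=17: (17, -15, 28), (17, 15, 28)  [2]
  a=18: (18, -11, 25), (18, -7, 24), (18, 7, 24), (18, 11, 25)  [4]
  a=19: none
  a=20: (20, -9, 22), (20, -1, 21), (20, 1, 21), (20, 9, 22)  [4]
  a=21: (21, -13, 22), (21, 13, 22)  [2]
  a=22: none
  a=23: (23, 23, 24)  [1]
Total reduced forms: 1 + 2 + 2 + 2 + 2 + 4 + 2 + 2 + 2 + 4 + 2 + 4 + 4 + 4 + 2 + 2 + 4 + 4 + 2 + 1 = 52
h = 52

52


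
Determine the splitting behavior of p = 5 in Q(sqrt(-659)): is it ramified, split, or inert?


K = Q(sqrt(-659)). Since d mod 4 = 1, disc(K) = -659.
Check p | disc: -659 mod 5 = 1.
p does not divide disc. Compute Legendre symbol (d/p):
1^((5-1)/2) mod 5 = 1
(d/p) = 1, so p splits: (p) = P*P' with e=1, f=1, g=2.
Therefore p is split.

split


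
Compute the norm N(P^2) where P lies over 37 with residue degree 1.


N(P^a) = p^(a*f)
= 37^(2*1)
= 37^2
= 1369

1369


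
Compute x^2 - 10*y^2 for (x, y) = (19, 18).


x^2 - d*y^2
= 19^2 - 10*18^2
= 361 - 3240
= -2879

-2879


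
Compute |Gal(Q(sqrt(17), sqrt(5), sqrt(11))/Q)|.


The 3 square roots of distinct primes are multiplicatively independent over Q,
so [K:Q] = 2^3 and Gal(K/Q) is isomorphic to (Z/2Z)^3.
|Gal| = 2^3 = 8

8


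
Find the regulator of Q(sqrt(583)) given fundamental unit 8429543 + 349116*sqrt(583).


epsilon = 8429543 + 349116*sqrt(583)
= 1.6859e+07
R = ln(1.6859e+07)
= 16.6404

16.6404


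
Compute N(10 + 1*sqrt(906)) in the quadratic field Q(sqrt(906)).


N(a + b*sqrt(d)) = a^2 - d*b^2
= (10)^2 - (906)*(1)^2
= 100 - 906
= -806

-806


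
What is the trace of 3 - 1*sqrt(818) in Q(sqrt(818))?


Tr(a + b*sqrt(d)) = (a + b*sqrt(d)) + (a - b*sqrt(d)) = 2a
= 2 * (3)
= 6

6


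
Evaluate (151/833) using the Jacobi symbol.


Compute (151/833) via quadratic reciprocity:
  reciprocity: (151/833) -> +(833/151)
  reduce: (78/151)
  pull out 2: (2/151) = +1  (since 151 mod 8 = 7)
  reciprocity: (39/151) -> -(151/39)
  reduce: (34/39)
  pull out 2: (2/39) = +1  (since 39 mod 8 = 7)
  reciprocity: (17/39) -> +(39/17)
  reduce: (5/17)
  reciprocity: (5/17) -> +(17/5)
  reduce: (2/5)
  pull out 2: (2/5) = -1  (since 5 mod 8 = 5)
  (1/5) = 1
Product of signs = 1

1


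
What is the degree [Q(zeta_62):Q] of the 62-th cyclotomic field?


The degree equals Euler's totient phi(62).
62 = 2 * 31
phi(62) = 30

30


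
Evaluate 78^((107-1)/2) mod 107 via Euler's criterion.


p = 107 is prime and the exponent is (p-1)/2 = 53, so by Euler's criterion 78^53 = (78/107) = +1 or -1 mod 107.
Compute by square-and-multiply:
  53 = 32 + 16 + 4 + 1 (binary 110101)
  Repeated squaring mod 107: 78^1 = 78, 78^2 = 92, 78^4 = 11, 78^8 = 14, 78^16 = 89, 78^32 = 3
  78^53 = 78^32 * 78^16 * 78^4 * 78^1 = 3 * 89 * 11 * 78 mod 107
    3 * 89 = 267 = 53 mod 107
    53 * 11 = 583 = 48 mod 107
    48 * 78 = 3744 = 106 mod 107
  78^53 = 106 mod 107
Result 106 = p - 1 = -1 mod 107: 78 is a quadratic non-residue mod 107. As a residue in [0, p-1] the value is 106.
78^53 mod 107 = 106

106


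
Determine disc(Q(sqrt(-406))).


For K = Q(sqrt(d)) with d squarefree: disc(K) = d if d = 1 mod 4, and disc(K) = 4d if d = 2 or 3 mod 4.
Here d = -406, and d mod 4 = 2.
d = 2 mod 4, not 1 (O_K = Z[sqrt(d)]), so disc(K) = 4d = 4 * (-406) = -1624

-1624


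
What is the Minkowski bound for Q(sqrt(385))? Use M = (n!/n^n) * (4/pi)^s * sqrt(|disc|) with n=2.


d = 385, d mod 4 = 1, so disc(K) = d = 385; |disc(K)| = 385
Real quadratic field, so n = 2, s = r2 = 0, r1 = 2
M = (n!/n^n) * (4/pi)^s * sqrt(|disc(K)|) = (2!/2^2) * (4/pi)^0 * sqrt(385)
= 0.5 * 1.000000 * 19.621417
= 9.8107

9.8107


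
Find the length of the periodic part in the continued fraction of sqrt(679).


Run the CF algorithm for sqrt(679).
a_0 = floor(sqrt(679)) = 26; set m_0=0, q_0=1.
Recurrence: m' = q*a - m,  q' = (d - m'^2)/q,  a' = floor((a_0 + m')/q').
  step 1: m=26, q=3, a=17
  step 2: m=25, q=18, a=2
  step 3: m=11, q=31, a=1
  step 4: m=20, q=9, a=5
  step 5: m=25, q=6, a=8
  step 6: m=23, q=25, a=1
  step 7: m=2, q=27, a=1
  step 8: m=25, q=2, a=25
  step 9: m=25, q=27, a=1
  step 10: m=2, q=25, a=1
  step 11: m=23, q=6, a=8
  step 12: m=25, q=9, a=5
  step 13: m=20, q=31, a=1
  step 14: m=11, q=18, a=2
  step 15: m=25, q=3, a=17
  step 16: m=26, q=1, a=52
a_16 = 2*a_0 = 52, so the period closes here.
sqrt(679) = [26; 17, 2, 1, 5, 8, 1, 1, 25, 1, 1, 8, 5, 1, 2, 17, 52]
Period length = 16

16


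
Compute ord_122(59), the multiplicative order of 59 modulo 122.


We want ord_122(59), the smallest k >= 1 with 59^k = 1 mod 122.
n = 122 = 2 * 61, phi(122) = 60; the order divides phi(n).
Divisors of 60: 1, 2, 3, 4, 5, 6, 10, 12, 15, 20, 30, 60
Repeated squaring mod 122: 59^1 = 59, 59^2 = 65, 59^4 = 77, 59^8 = 73, 59^16 = 83, 59^32 = 57
Test divisors in increasing order:
  k=1: 59^1 = 59 mod 122
  k=2: 59^2 = 65 mod 122
  k=3: 59^3 = 65 * 59 = 53 mod 122
  k=4: 59^4 = 77 mod 122
  k=5: 59^5 = 77 * 59 = 29 mod 122
  k=6: 59^6 = 77 * 65 = 3 mod 122
  k=10: 59^10 = 73 * 65 = 109 mod 122
  k=12: 59^12 = 73 * 77 = 9 mod 122
  k=15: 59^15 = 73 * 77 * 65 * 59 = 111 mod 122
  k=20: 59^20 = 83 * 77 = 47 mod 122
  k=30: 59^30 = 83 * 73 * 77 * 65 = 121 mod 122
  k=60: 59^60 = 57 * 83 * 73 * 77 = 1 mod 122  <- first divisor giving 1
Order = 60

60


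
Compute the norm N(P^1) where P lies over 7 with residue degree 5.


N(P^a) = p^(a*f)
= 7^(1*5)
= 7^5
= 16807

16807


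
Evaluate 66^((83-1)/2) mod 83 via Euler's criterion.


p = 83 is prime and the exponent is (p-1)/2 = 41, so by Euler's criterion 66^41 = (66/83) = +1 or -1 mod 83.
Compute by square-and-multiply:
  41 = 32 + 8 + 1 (binary 101001)
  Repeated squaring mod 83: 66^1 = 66, 66^2 = 40, 66^4 = 23, 66^8 = 31, 66^16 = 48, 66^32 = 63
  66^41 = 66^32 * 66^8 * 66^1 = 63 * 31 * 66 mod 83
    63 * 31 = 1953 = 44 mod 83
    44 * 66 = 2904 = 82 mod 83
  66^41 = 82 mod 83
Result 82 = p - 1 = -1 mod 83: 66 is a quadratic non-residue mod 83. As a residue in [0, p-1] the value is 82.
66^41 mod 83 = 82

82


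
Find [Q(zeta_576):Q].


The degree equals Euler's totient phi(576).
576 = 2^6 * 3^2
phi(576) = 192

192


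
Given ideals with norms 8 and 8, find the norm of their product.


N(IJ) = N(I) * N(J)
= 8 * 8
= 64

64


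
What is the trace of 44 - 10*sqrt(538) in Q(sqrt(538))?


Tr(a + b*sqrt(d)) = (a + b*sqrt(d)) + (a - b*sqrt(d)) = 2a
= 2 * (44)
= 88

88


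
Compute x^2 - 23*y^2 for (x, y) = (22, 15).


x^2 - d*y^2
= 22^2 - 23*15^2
= 484 - 5175
= -4691

-4691


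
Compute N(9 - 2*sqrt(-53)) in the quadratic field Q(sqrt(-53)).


N(a + b*sqrt(d)) = a^2 - d*b^2
= (9)^2 - (-53)*(-2)^2
= 81 + 212
= 293

293


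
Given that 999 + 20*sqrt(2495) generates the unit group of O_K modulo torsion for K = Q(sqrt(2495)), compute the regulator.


epsilon = 999 + 20*sqrt(2495)
= 1997.9995
R = ln(1997.9995)
= 7.5999

7.5999


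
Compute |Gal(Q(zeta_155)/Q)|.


|Gal(Q(zeta_155)/Q)| = phi(155)
= 120

120


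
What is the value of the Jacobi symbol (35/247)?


Compute (35/247) via quadratic reciprocity:
  reciprocity: (35/247) -> -(247/35)
  reduce: (2/35)
  pull out 2: (2/35) = -1  (since 35 mod 8 = 3)
  (1/35) = 1
Product of signs = 1

1


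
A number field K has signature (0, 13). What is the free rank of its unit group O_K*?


By Dirichlet's unit theorem:
rank = r1 + r2 - 1
= 0 + 13 - 1
= 12

12


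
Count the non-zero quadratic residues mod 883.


For prime p, the number of non-zero quadratic residues is (p-1)/2.
= (883-1)/2
= 441

441


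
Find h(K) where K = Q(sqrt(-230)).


K = Q(sqrt(-230)). d mod 4 = 2, so D = disc(K) = 4d = -920
h(K) equals the number of primitive reduced positive-definite forms (a, b, c) = a*x^2 + b*x*y + c*y^2 with b^2 - 4ac = D,
where reduced means |b| <= a <= c, with b >= 0 whenever |b| = a or a = c, and primitive means gcd(a, b, c) = 1.
Reduced forces 3a^2 <= |D| = 920, so 1 <= a <= 17; b must have the parity of D, and c = (b^2 - D)/(4a) must be an integer >= a.
Enumerate a = 1..17, b in [-a, a]:
  a=1: (1, 0, 230)  [1]
  a=2: (2, 0, 115)  [1]
  a=3: (3, -2, 77), (3, 2, 77)  [2]
  a=4: none
  a=5: (5, 0, 46)  [1]
  a=6: (6, -4, 39), (6, 4, 39)  [2]
  a=7: (7, -2, 33), (7, 2, 33)  [2]
  a=8: none
  a=9: (9, -4, 26), (9, 4, 26)  [2]
  a=10: (10, 0, 23)  [1]
  a=11: (11, -2, 21), (11, 2, 21)  [2]
  a=12: none
  a=13: (13, -4, 18), (13, 4, 18)  [2]
  a=14: (14, -12, 19), (14, 12, 19)  [2]
  a=15: (15, -10, 17), (15, 10, 17)  [2]
  a=16..17: none
Total reduced forms: 1 + 1 + 2 + 1 + 2 + 2 + 2 + 1 + 2 + 2 + 2 + 2 = 20
h = 20

20


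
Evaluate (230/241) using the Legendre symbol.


p = 241 is prime, so compute (230/241) with the reciprocity algorithm (Jacobi-symbol steps: pull out 2s via (2/n), flip via reciprocity, reduce):
  pull out 2: (2/241) = +1  (since 241 mod 8 = 1)
  reciprocity: (115/241) -> +(241/115)
  reduce: (11/115)
  reciprocity: (11/115) -> -(115/11)
  reduce: (5/11)
  reciprocity: (5/11) -> +(11/5)
  reduce: (1/5)
  (1/5) = 1
Product of signs = -1
(230/241) = -1

-1


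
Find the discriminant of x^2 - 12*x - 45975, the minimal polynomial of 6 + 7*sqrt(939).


The element 6 + 7*sqrt(939) has minimal polynomial:
x^2 - 12*x - 45975
Discriminant = (-12)^2 - 4*(-45975)
= 144 + 183900
= 184044

184044


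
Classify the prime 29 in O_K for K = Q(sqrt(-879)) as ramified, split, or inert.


K = Q(sqrt(-879)). Since d mod 4 = 1, disc(K) = -879.
Check p | disc: -879 mod 29 = 20.
p does not divide disc. Compute Legendre symbol (d/p):
20^((29-1)/2) mod 29 = 1
(d/p) = 1, so p splits: (p) = P*P' with e=1, f=1, g=2.
Therefore p is split.

split


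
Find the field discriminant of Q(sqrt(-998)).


For K = Q(sqrt(d)) with d squarefree: disc(K) = d if d = 1 mod 4, and disc(K) = 4d if d = 2 or 3 mod 4.
Here d = -998, and d mod 4 = 2.
d = 2 mod 4, not 1 (O_K = Z[sqrt(d)]), so disc(K) = 4d = 4 * (-998) = -3992

-3992


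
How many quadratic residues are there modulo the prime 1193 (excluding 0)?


For prime p, the number of non-zero quadratic residues is (p-1)/2.
= (1193-1)/2
= 596

596


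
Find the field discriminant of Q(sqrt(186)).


For K = Q(sqrt(d)) with d squarefree: disc(K) = d if d = 1 mod 4, and disc(K) = 4d if d = 2 or 3 mod 4.
Here d = 186, and d mod 4 = 2.
d = 2 mod 4, not 1 (O_K = Z[sqrt(d)]), so disc(K) = 4d = 4 * (186) = 744

744


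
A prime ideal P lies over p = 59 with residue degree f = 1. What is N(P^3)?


N(P^a) = p^(a*f)
= 59^(3*1)
= 59^3
= 205379

205379


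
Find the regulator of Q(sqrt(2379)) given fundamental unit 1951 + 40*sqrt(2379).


epsilon = 1951 + 40*sqrt(2379)
= 3901.9997
R = ln(3901.9997)
= 8.2692

8.2692


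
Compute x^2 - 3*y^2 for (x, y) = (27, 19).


x^2 - d*y^2
= 27^2 - 3*19^2
= 729 - 1083
= -354

-354


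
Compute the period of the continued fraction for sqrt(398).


Run the CF algorithm for sqrt(398).
a_0 = floor(sqrt(398)) = 19; set m_0=0, q_0=1.
Recurrence: m' = q*a - m,  q' = (d - m'^2)/q,  a' = floor((a_0 + m')/q').
  step 1: m=19, q=37, a=1
  step 2: m=18, q=2, a=18
  step 3: m=18, q=37, a=1
  step 4: m=19, q=1, a=38
a_4 = 2*a_0 = 38, so the period closes here.
sqrt(398) = [19; 1, 18, 1, 38]
Period length = 4

4


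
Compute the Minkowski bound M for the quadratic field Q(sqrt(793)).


d = 793, d mod 4 = 1, so disc(K) = d = 793; |disc(K)| = 793
Real quadratic field, so n = 2, s = r2 = 0, r1 = 2
M = (n!/n^n) * (4/pi)^s * sqrt(|disc(K)|) = (2!/2^2) * (4/pi)^0 * sqrt(793)
= 0.5 * 1.000000 * 28.160256
= 14.0801

14.0801


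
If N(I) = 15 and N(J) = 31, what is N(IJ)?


N(IJ) = N(I) * N(J)
= 15 * 31
= 465

465


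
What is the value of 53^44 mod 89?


p = 89 is prime and the exponent is (p-1)/2 = 44, so by Euler's criterion 53^44 = (53/89) = +1 or -1 mod 89.
Compute by square-and-multiply:
  44 = 32 + 8 + 4 (binary 101100)
  Repeated squaring mod 89: 53^1 = 53, 53^2 = 50, 53^4 = 8, 53^8 = 64, 53^16 = 2, 53^32 = 4
  53^44 = 53^32 * 53^8 * 53^4 = 4 * 64 * 8 mod 89
    4 * 64 = 256 = 78 mod 89
    78 * 8 = 624 = 1 mod 89
  53^44 = 1 mod 89
Result 1: 53 is a quadratic residue mod 89.
53^44 mod 89 = 1

1


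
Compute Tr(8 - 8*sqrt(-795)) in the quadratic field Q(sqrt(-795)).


Tr(a + b*sqrt(d)) = (a + b*sqrt(d)) + (a - b*sqrt(d)) = 2a
= 2 * (8)
= 16

16


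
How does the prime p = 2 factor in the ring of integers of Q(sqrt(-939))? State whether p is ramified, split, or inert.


K = Q(sqrt(-939)). Since d mod 4 = 1, disc(K) = -939.
Check p | disc: -939 mod 2 = 1.
p=2 does not divide disc (d is 1 mod 4). 2 splits iff d = 1 mod 8.
d mod 8 = 5, so (d/2) = -1.
(d/p) = -1, so p is inert: (p) stays prime with e=1, f=2, g=1.
Therefore p is inert.

inert


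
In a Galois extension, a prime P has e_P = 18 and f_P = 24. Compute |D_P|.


|D_P| = e * f
= 18 * 24
= 432

432


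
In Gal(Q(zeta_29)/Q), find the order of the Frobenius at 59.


The Frobenius at p in Gal(Q(zeta_n)/Q) = (Z/nZ)* is the class of p, so its order is ord_29(59), the smallest k >= 1 with 59^k = 1 mod 29.
n = 29 = 29, phi(29) = 28; the order divides phi(n).
Divisors of 28: 1, 2, 4, 7, 14, 28
Repeated squaring mod 29: 59^1 = 1, 59^2 = 1, 59^4 = 1, 59^8 = 1, 59^16 = 1
Test divisors in increasing order:
  k=1: 59^1 = 1 mod 29  <- first divisor giving 1
Order = 1

1


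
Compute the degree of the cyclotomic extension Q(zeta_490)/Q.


The degree equals Euler's totient phi(490).
490 = 2 * 5 * 7^2
phi(490) = 168

168


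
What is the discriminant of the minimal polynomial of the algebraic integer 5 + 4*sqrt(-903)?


The element 5 + 4*sqrt(-903) has minimal polynomial:
x^2 - 10*x + 14473
Discriminant = (-10)^2 - 4*(14473)
= 100 - 57892
= -57792

-57792


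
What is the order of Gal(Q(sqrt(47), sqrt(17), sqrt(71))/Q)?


The 3 square roots of distinct primes are multiplicatively independent over Q,
so [K:Q] = 2^3 and Gal(K/Q) is isomorphic to (Z/2Z)^3.
|Gal| = 2^3 = 8

8


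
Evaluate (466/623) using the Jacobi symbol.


Compute (466/623) via quadratic reciprocity:
  pull out 2: (2/623) = +1  (since 623 mod 8 = 7)
  reciprocity: (233/623) -> +(623/233)
  reduce: (157/233)
  reciprocity: (157/233) -> +(233/157)
  reduce: (76/157)
  pull out 2: (2/157) = -1  (since 157 mod 8 = 5)
  pull out 2: (2/157) = -1  (since 157 mod 8 = 5)
  reciprocity: (19/157) -> +(157/19)
  reduce: (5/19)
  reciprocity: (5/19) -> +(19/5)
  reduce: (4/5)
  pull out 2: (2/5) = -1  (since 5 mod 8 = 5)
  pull out 2: (2/5) = -1  (since 5 mod 8 = 5)
  (1/5) = 1
Product of signs = 1

1


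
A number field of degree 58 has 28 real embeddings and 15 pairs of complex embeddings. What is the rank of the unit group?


By Dirichlet's unit theorem:
rank = r1 + r2 - 1
= 28 + 15 - 1
= 42

42


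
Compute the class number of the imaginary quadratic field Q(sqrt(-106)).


K = Q(sqrt(-106)). d mod 4 = 2, so D = disc(K) = 4d = -424
h(K) equals the number of primitive reduced positive-definite forms (a, b, c) = a*x^2 + b*x*y + c*y^2 with b^2 - 4ac = D,
where reduced means |b| <= a <= c, with b >= 0 whenever |b| = a or a = c, and primitive means gcd(a, b, c) = 1.
Reduced forces 3a^2 <= |D| = 424, so 1 <= a <= 11; b must have the parity of D, and c = (b^2 - D)/(4a) must be an integer >= a.
Enumerate a = 1..11, b in [-a, a]:
  a=1: (1, 0, 106)  [1]
  a=2: (2, 0, 53)  [1]
  a=3..4: none
  a=5: (5, -4, 22), (5, 4, 22)  [2]
  a=6..9: none
  a=10: (10, -4, 11), (10, 4, 11)  [2]
  a=11: none
Total reduced forms: 1 + 1 + 2 + 2 = 6
h = 6

6


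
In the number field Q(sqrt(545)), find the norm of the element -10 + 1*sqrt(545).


N(a + b*sqrt(d)) = a^2 - d*b^2
= (-10)^2 - (545)*(1)^2
= 100 - 545
= -445

-445


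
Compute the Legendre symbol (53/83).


p = 83 is prime, so compute (53/83) with the reciprocity algorithm (Jacobi-symbol steps: pull out 2s via (2/n), flip via reciprocity, reduce):
  reciprocity: (53/83) -> +(83/53)
  reduce: (30/53)
  pull out 2: (2/53) = -1  (since 53 mod 8 = 5)
  reciprocity: (15/53) -> +(53/15)
  reduce: (8/15)
  pull out 2: (2/15) = +1  (since 15 mod 8 = 7)
  pull out 2: (2/15) = +1  (since 15 mod 8 = 7)
  pull out 2: (2/15) = +1  (since 15 mod 8 = 7)
  (1/15) = 1
Product of signs = -1
(53/83) = -1

-1


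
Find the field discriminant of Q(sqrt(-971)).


For K = Q(sqrt(d)) with d squarefree: disc(K) = d if d = 1 mod 4, and disc(K) = 4d if d = 2 or 3 mod 4.
Here d = -971, and d mod 4 = 1.
d = 1 mod 4 (O_K = Z[(1+sqrt(d))/2]), so disc(K) = d = -971

-971


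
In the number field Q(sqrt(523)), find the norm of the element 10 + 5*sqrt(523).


N(a + b*sqrt(d)) = a^2 - d*b^2
= (10)^2 - (523)*(5)^2
= 100 - 13075
= -12975

-12975


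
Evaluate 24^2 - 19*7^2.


x^2 - d*y^2
= 24^2 - 19*7^2
= 576 - 931
= -355

-355


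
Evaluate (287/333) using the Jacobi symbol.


Compute (287/333) via quadratic reciprocity:
  reciprocity: (287/333) -> +(333/287)
  reduce: (46/287)
  pull out 2: (2/287) = +1  (since 287 mod 8 = 7)
  reciprocity: (23/287) -> -(287/23)
  reduce: (11/23)
  reciprocity: (11/23) -> -(23/11)
  reduce: (1/11)
  (1/11) = 1
Product of signs = 1

1


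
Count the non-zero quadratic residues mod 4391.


For prime p, the number of non-zero quadratic residues is (p-1)/2.
= (4391-1)/2
= 2195

2195


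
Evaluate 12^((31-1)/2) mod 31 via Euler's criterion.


p = 31 is prime and the exponent is (p-1)/2 = 15, so by Euler's criterion 12^15 = (12/31) = +1 or -1 mod 31.
Compute by square-and-multiply:
  15 = 8 + 4 + 2 + 1 (binary 1111)
  Repeated squaring mod 31: 12^1 = 12, 12^2 = 20, 12^4 = 28, 12^8 = 9
  12^15 = 12^8 * 12^4 * 12^2 * 12^1 = 9 * 28 * 20 * 12 mod 31
    9 * 28 = 252 = 4 mod 31
    4 * 20 = 80 = 18 mod 31
    18 * 12 = 216 = 30 mod 31
  12^15 = 30 mod 31
Result 30 = p - 1 = -1 mod 31: 12 is a quadratic non-residue mod 31. As a residue in [0, p-1] the value is 30.
12^15 mod 31 = 30

30


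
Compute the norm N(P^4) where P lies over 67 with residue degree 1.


N(P^a) = p^(a*f)
= 67^(4*1)
= 67^4
= 20151121

20151121


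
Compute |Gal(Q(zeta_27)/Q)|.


|Gal(Q(zeta_27)/Q)| = phi(27)
= 18

18


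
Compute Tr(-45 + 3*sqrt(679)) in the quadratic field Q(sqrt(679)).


Tr(a + b*sqrt(d)) = (a + b*sqrt(d)) + (a - b*sqrt(d)) = 2a
= 2 * (-45)
= -90

-90


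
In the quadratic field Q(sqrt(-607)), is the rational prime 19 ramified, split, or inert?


K = Q(sqrt(-607)). Since d mod 4 = 1, disc(K) = -607.
Check p | disc: -607 mod 19 = 1.
p does not divide disc. Compute Legendre symbol (d/p):
1^((19-1)/2) mod 19 = 1
(d/p) = 1, so p splits: (p) = P*P' with e=1, f=1, g=2.
Therefore p is split.

split


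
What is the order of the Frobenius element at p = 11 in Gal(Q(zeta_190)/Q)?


The Frobenius at p in Gal(Q(zeta_n)/Q) = (Z/nZ)* is the class of p, so its order is ord_190(11), the smallest k >= 1 with 11^k = 1 mod 190.
n = 190 = 2 * 5 * 19, phi(190) = 72; the order divides phi(n).
Divisors of 72: 1, 2, 3, 4, 6, 8, 9, 12, 18, 24, 36, 72
Repeated squaring mod 190: 11^1 = 11, 11^2 = 121, 11^4 = 11, 11^8 = 121, 11^16 = 11, 11^32 = 121, 11^64 = 11
Test divisors in increasing order:
  k=1: 11^1 = 11 mod 190
  k=2: 11^2 = 121 mod 190
  k=3: 11^3 = 121 * 11 = 1 mod 190  <- first divisor giving 1
Order = 3

3


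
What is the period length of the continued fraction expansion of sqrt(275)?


Run the CF algorithm for sqrt(275).
a_0 = floor(sqrt(275)) = 16; set m_0=0, q_0=1.
Recurrence: m' = q*a - m,  q' = (d - m'^2)/q,  a' = floor((a_0 + m')/q').
  step 1: m=16, q=19, a=1
  step 2: m=3, q=14, a=1
  step 3: m=11, q=11, a=2
  step 4: m=11, q=14, a=1
  step 5: m=3, q=19, a=1
  step 6: m=16, q=1, a=32
a_6 = 2*a_0 = 32, so the period closes here.
sqrt(275) = [16; 1, 1, 2, 1, 1, 32]
Period length = 6

6


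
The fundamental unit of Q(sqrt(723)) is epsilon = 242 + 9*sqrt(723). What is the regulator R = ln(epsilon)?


epsilon = 242 + 9*sqrt(723)
= 483.9979
R = ln(483.9979)
= 6.1821

6.1821


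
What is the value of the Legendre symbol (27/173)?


p = 173 is prime, so compute (27/173) with the reciprocity algorithm (Jacobi-symbol steps: pull out 2s via (2/n), flip via reciprocity, reduce):
  reciprocity: (27/173) -> +(173/27)
  reduce: (11/27)
  reciprocity: (11/27) -> -(27/11)
  reduce: (5/11)
  reciprocity: (5/11) -> +(11/5)
  reduce: (1/5)
  (1/5) = 1
Product of signs = -1
(27/173) = -1

-1


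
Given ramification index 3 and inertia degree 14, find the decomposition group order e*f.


|D_P| = e * f
= 3 * 14
= 42

42


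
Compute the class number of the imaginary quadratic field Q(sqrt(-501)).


K = Q(sqrt(-501)). d mod 4 = 3, so D = disc(K) = 4d = -2004
h(K) equals the number of primitive reduced positive-definite forms (a, b, c) = a*x^2 + b*x*y + c*y^2 with b^2 - 4ac = D,
where reduced means |b| <= a <= c, with b >= 0 whenever |b| = a or a = c, and primitive means gcd(a, b, c) = 1.
Reduced forces 3a^2 <= |D| = 2004, so 1 <= a <= 25; b must have the parity of D, and c = (b^2 - D)/(4a) must be an integer >= a.
Enumerate a = 1..25, b in [-a, a]:
  a=1: (1, 0, 501)  [1]
  a=2: (2, 2, 251)  [1]
  a=3: (3, 0, 167)  [1]
  a=4: none
  a=5: (5, -4, 101), (5, 4, 101)  [2]
  a=6: (6, 6, 85)  [1]
  a=7..9: none
  a=10: (10, -6, 51), (10, 6, 51)  [2]
  a=11: (11, -8, 47), (11, 8, 47)  [2]
  a=12..14: none
  a=15: (15, -6, 34), (15, 6, 34)  [2]
  a=16: none
  a=17: (17, -6, 30), (17, 6, 30)  [2]
  a=18..21: none
  a=22: (22, -14, 25), (22, 14, 25)  [2]
  a=23..25: none
Total reduced forms: 1 + 1 + 1 + 2 + 1 + 2 + 2 + 2 + 2 + 2 = 16
h = 16

16


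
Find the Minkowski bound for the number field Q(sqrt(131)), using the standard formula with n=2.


d = 131, d mod 4 = 3, so disc(K) = 4d = 524; |disc(K)| = 524
Real quadratic field, so n = 2, s = r2 = 0, r1 = 2
M = (n!/n^n) * (4/pi)^s * sqrt(|disc(K)|) = (2!/2^2) * (4/pi)^0 * sqrt(524)
= 0.5 * 1.000000 * 22.891046
= 11.4455

11.4455


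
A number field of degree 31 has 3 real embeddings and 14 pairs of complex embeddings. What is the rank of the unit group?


By Dirichlet's unit theorem:
rank = r1 + r2 - 1
= 3 + 14 - 1
= 16

16


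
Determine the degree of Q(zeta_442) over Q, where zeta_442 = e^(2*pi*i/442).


The degree equals Euler's totient phi(442).
442 = 2 * 13 * 17
phi(442) = 192

192


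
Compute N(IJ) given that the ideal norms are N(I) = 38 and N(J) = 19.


N(IJ) = N(I) * N(J)
= 38 * 19
= 722

722


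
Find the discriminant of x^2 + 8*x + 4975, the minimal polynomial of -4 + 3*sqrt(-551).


The element -4 + 3*sqrt(-551) has minimal polynomial:
x^2 + 8*x + 4975
Discriminant = (8)^2 - 4*(4975)
= 64 - 19900
= -19836

-19836


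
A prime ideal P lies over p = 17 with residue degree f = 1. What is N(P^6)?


N(P^a) = p^(a*f)
= 17^(6*1)
= 17^6
= 24137569

24137569


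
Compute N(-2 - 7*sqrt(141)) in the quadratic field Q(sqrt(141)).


N(a + b*sqrt(d)) = a^2 - d*b^2
= (-2)^2 - (141)*(-7)^2
= 4 - 6909
= -6905

-6905


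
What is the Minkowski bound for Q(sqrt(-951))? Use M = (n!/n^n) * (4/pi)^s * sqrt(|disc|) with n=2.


d = -951, d mod 4 = 1, so disc(K) = d = -951; |disc(K)| = 951
Imaginary quadratic field, so n = 2, s = r2 = 1, r1 = 0
M = (n!/n^n) * (4/pi)^s * sqrt(|disc(K)|) = (2!/2^2) * (4/pi)^1 * sqrt(951)
= 0.5 * 1.273240 * 30.838288
= 19.6323

19.6323


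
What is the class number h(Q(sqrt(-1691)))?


K = Q(sqrt(-1691)). d mod 4 = 1, so D = disc(K) = d = -1691
h(K) equals the number of primitive reduced positive-definite forms (a, b, c) = a*x^2 + b*x*y + c*y^2 with b^2 - 4ac = D,
where reduced means |b| <= a <= c, with b >= 0 whenever |b| = a or a = c, and primitive means gcd(a, b, c) = 1.
Reduced forces 3a^2 <= |D| = 1691, so 1 <= a <= 23; b must have the parity of D, and c = (b^2 - D)/(4a) must be an integer >= a.
Enumerate a = 1..23, b in [-a, a]:
  a=1: (1, 1, 423)  [1]
  a=2: none
  a=3: (3, -1, 141), (3, 1, 141)  [2]
  a=4: none
  a=5: (5, -3, 85), (5, 3, 85)  [2]
  a=6..8: none
  a=9: (9, -1, 47), (9, 1, 47)  [2]
  a=10: none
  a=11: (11, -5, 39), (11, 5, 39)  [2]
  a=12: none
  a=13: (13, -5, 33), (13, 5, 33)  [2]
  a=14: none
  a=15: (15, -13, 31), (15, -7, 29), (15, 7, 29), (15, 13, 31)  [4]
  a=16: none
  a=17: (17, -3, 25), (17, 3, 25)  [2]
  a=18: none
  a=19: (19, 19, 27)  [1]
  a=20..23: none
Total reduced forms: 1 + 2 + 2 + 2 + 2 + 2 + 4 + 2 + 1 = 18
h = 18

18


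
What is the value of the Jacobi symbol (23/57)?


Compute (23/57) via quadratic reciprocity:
  reciprocity: (23/57) -> +(57/23)
  reduce: (11/23)
  reciprocity: (11/23) -> -(23/11)
  reduce: (1/11)
  (1/11) = 1
Product of signs = -1

-1


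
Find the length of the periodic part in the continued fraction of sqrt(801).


Run the CF algorithm for sqrt(801).
a_0 = floor(sqrt(801)) = 28; set m_0=0, q_0=1.
Recurrence: m' = q*a - m,  q' = (d - m'^2)/q,  a' = floor((a_0 + m')/q').
  step 1: m=28, q=17, a=3
  step 2: m=23, q=16, a=3
  step 3: m=25, q=11, a=4
  step 4: m=19, q=40, a=1
  step 5: m=21, q=9, a=5
  step 6: m=24, q=25, a=2
  step 7: m=26, q=5, a=10
  step 8: m=24, q=45, a=1
  step 9: m=21, q=8, a=6
  step 10: m=27, q=9, a=6
  step 11: m=27, q=8, a=6
  step 12: m=21, q=45, a=1
  step 13: m=24, q=5, a=10
  step 14: m=26, q=25, a=2
  step 15: m=24, q=9, a=5
  step 16: m=21, q=40, a=1
  step 17: m=19, q=11, a=4
  step 18: m=25, q=16, a=3
  step 19: m=23, q=17, a=3
  step 20: m=28, q=1, a=56
a_20 = 2*a_0 = 56, so the period closes here.
sqrt(801) = [28; 3, 3, 4, 1, 5, 2, 10, 1, 6, 6, 6, 1, 10, 2, 5, 1, 4, 3, 3, 56]
Period length = 20

20


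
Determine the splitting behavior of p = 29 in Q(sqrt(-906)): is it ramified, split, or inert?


K = Q(sqrt(-906)). Since d mod 4 = 2, disc(K) = -3624.
Check p | disc: -3624 mod 29 = 1.
p does not divide disc. Compute Legendre symbol (d/p):
22^((29-1)/2) mod 29 = 1
(d/p) = 1, so p splits: (p) = P*P' with e=1, f=1, g=2.
Therefore p is split.

split


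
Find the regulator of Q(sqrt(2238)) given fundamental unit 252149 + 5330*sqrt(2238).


epsilon = 252149 + 5330*sqrt(2238)
= 504298.0000
R = ln(504298.0000)
= 13.1309

13.1309


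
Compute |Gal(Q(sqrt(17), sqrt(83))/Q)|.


The 2 square roots of distinct primes are multiplicatively independent over Q,
so [K:Q] = 2^2 and Gal(K/Q) is isomorphic to (Z/2Z)^2.
|Gal| = 2^2 = 4

4


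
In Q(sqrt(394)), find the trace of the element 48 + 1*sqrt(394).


Tr(a + b*sqrt(d)) = (a + b*sqrt(d)) + (a - b*sqrt(d)) = 2a
= 2 * (48)
= 96

96


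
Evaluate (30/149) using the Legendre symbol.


p = 149 is prime, so compute (30/149) with the reciprocity algorithm (Jacobi-symbol steps: pull out 2s via (2/n), flip via reciprocity, reduce):
  pull out 2: (2/149) = -1  (since 149 mod 8 = 5)
  reciprocity: (15/149) -> +(149/15)
  reduce: (14/15)
  pull out 2: (2/15) = +1  (since 15 mod 8 = 7)
  reciprocity: (7/15) -> -(15/7)
  reduce: (1/7)
  (1/7) = 1
Product of signs = 1
(30/149) = 1

1


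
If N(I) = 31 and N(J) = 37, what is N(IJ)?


N(IJ) = N(I) * N(J)
= 31 * 37
= 1147

1147


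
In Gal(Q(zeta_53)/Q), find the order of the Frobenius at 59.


The Frobenius at p in Gal(Q(zeta_n)/Q) = (Z/nZ)* is the class of p, so its order is ord_53(59), the smallest k >= 1 with 59^k = 1 mod 53.
n = 53 = 53, phi(53) = 52; the order divides phi(n).
Divisors of 52: 1, 2, 4, 13, 26, 52
Repeated squaring mod 53: 59^1 = 6, 59^2 = 36, 59^4 = 24, 59^8 = 46, 59^16 = 49, 59^32 = 16
Test divisors in increasing order:
  k=1: 59^1 = 6 mod 53
  k=2: 59^2 = 36 mod 53
  k=4: 59^4 = 24 mod 53
  k=13: 59^13 = 46 * 24 * 6 = 52 mod 53
  k=26: 59^26 = 49 * 46 * 36 = 1 mod 53  <- first divisor giving 1
Order = 26

26


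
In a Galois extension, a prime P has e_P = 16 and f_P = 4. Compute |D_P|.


|D_P| = e * f
= 16 * 4
= 64

64


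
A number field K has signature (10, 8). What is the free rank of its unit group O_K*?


By Dirichlet's unit theorem:
rank = r1 + r2 - 1
= 10 + 8 - 1
= 17

17


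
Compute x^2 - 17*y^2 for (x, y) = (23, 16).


x^2 - d*y^2
= 23^2 - 17*16^2
= 529 - 4352
= -3823

-3823


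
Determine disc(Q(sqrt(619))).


For K = Q(sqrt(d)) with d squarefree: disc(K) = d if d = 1 mod 4, and disc(K) = 4d if d = 2 or 3 mod 4.
Here d = 619, and d mod 4 = 3.
d = 3 mod 4, not 1 (O_K = Z[sqrt(d)]), so disc(K) = 4d = 4 * (619) = 2476

2476


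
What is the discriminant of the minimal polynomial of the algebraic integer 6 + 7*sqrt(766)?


The element 6 + 7*sqrt(766) has minimal polynomial:
x^2 - 12*x - 37498
Discriminant = (-12)^2 - 4*(-37498)
= 144 + 149992
= 150136

150136


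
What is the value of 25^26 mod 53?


p = 53 is prime and the exponent is (p-1)/2 = 26, so by Euler's criterion 25^26 = (25/53) = +1 or -1 mod 53.
Compute by square-and-multiply:
  26 = 16 + 8 + 2 (binary 11010)
  Repeated squaring mod 53: 25^1 = 25, 25^2 = 42, 25^4 = 15, 25^8 = 13, 25^16 = 10
  25^26 = 25^16 * 25^8 * 25^2 = 10 * 13 * 42 mod 53
    10 * 13 = 130 = 24 mod 53
    24 * 42 = 1008 = 1 mod 53
  25^26 = 1 mod 53
Result 1: 25 is a quadratic residue mod 53.
25^26 mod 53 = 1

1


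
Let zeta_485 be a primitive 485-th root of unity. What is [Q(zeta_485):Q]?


The degree equals Euler's totient phi(485).
485 = 5 * 97
phi(485) = 384

384


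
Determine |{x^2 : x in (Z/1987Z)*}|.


For prime p, the number of non-zero quadratic residues is (p-1)/2.
= (1987-1)/2
= 993

993


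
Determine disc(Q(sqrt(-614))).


For K = Q(sqrt(d)) with d squarefree: disc(K) = d if d = 1 mod 4, and disc(K) = 4d if d = 2 or 3 mod 4.
Here d = -614, and d mod 4 = 2.
d = 2 mod 4, not 1 (O_K = Z[sqrt(d)]), so disc(K) = 4d = 4 * (-614) = -2456

-2456


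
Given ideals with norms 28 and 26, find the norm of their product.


N(IJ) = N(I) * N(J)
= 28 * 26
= 728

728


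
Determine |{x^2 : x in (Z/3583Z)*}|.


For prime p, the number of non-zero quadratic residues is (p-1)/2.
= (3583-1)/2
= 1791

1791


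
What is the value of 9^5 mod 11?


p = 11 is prime and the exponent is (p-1)/2 = 5, so by Euler's criterion 9^5 = (9/11) = +1 or -1 mod 11.
Compute by square-and-multiply:
  5 = 4 + 1 (binary 101)
  Repeated squaring mod 11: 9^1 = 9, 9^2 = 4, 9^4 = 5
  9^5 = 9^4 * 9^1 = 5 * 9 mod 11
    5 * 9 = 45 = 1 mod 11
  9^5 = 1 mod 11
Result 1: 9 is a quadratic residue mod 11.
9^5 mod 11 = 1

1


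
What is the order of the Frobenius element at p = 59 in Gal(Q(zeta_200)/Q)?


The Frobenius at p in Gal(Q(zeta_n)/Q) = (Z/nZ)* is the class of p, so its order is ord_200(59), the smallest k >= 1 with 59^k = 1 mod 200.
n = 200 = 2^3 * 5^2, phi(200) = 80; the order divides phi(n).
Divisors of 80: 1, 2, 4, 5, 8, 10, 16, 20, 40, 80
Repeated squaring mod 200: 59^1 = 59, 59^2 = 81, 59^4 = 161, 59^8 = 121, 59^16 = 41, 59^32 = 81, 59^64 = 161
Test divisors in increasing order:
  k=1: 59^1 = 59 mod 200
  k=2: 59^2 = 81 mod 200
  k=4: 59^4 = 161 mod 200
  k=5: 59^5 = 161 * 59 = 99 mod 200
  k=8: 59^8 = 121 mod 200
  k=10: 59^10 = 121 * 81 = 1 mod 200  <- first divisor giving 1
Order = 10

10


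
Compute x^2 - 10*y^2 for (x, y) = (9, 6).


x^2 - d*y^2
= 9^2 - 10*6^2
= 81 - 360
= -279

-279


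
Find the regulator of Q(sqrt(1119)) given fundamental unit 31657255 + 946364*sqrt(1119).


epsilon = 31657255 + 946364*sqrt(1119)
= 6.3315e+07
R = ln(6.3315e+07)
= 17.9636

17.9636


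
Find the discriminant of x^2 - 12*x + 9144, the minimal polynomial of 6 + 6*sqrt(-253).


The element 6 + 6*sqrt(-253) has minimal polynomial:
x^2 - 12*x + 9144
Discriminant = (-12)^2 - 4*(9144)
= 144 - 36576
= -36432

-36432


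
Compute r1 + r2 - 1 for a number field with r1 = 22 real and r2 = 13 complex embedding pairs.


By Dirichlet's unit theorem:
rank = r1 + r2 - 1
= 22 + 13 - 1
= 34

34


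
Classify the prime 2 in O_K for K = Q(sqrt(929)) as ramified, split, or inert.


K = Q(sqrt(929)). Since d mod 4 = 1, disc(K) = 929.
Check p | disc: 929 mod 2 = 1.
p=2 does not divide disc (d is 1 mod 4). 2 splits iff d = 1 mod 8.
d mod 8 = 1, so (d/2) = 1.
(d/p) = 1, so p splits: (p) = P*P' with e=1, f=1, g=2.
Therefore p is split.

split


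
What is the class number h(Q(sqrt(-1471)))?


K = Q(sqrt(-1471)). d mod 4 = 1, so D = disc(K) = d = -1471
h(K) equals the number of primitive reduced positive-definite forms (a, b, c) = a*x^2 + b*x*y + c*y^2 with b^2 - 4ac = D,
where reduced means |b| <= a <= c, with b >= 0 whenever |b| = a or a = c, and primitive means gcd(a, b, c) = 1.
Reduced forces 3a^2 <= |D| = 1471, so 1 <= a <= 22; b must have the parity of D, and c = (b^2 - D)/(4a) must be an integer >= a.
Enumerate a = 1..22, b in [-a, a]:
  a=1: (1, 1, 368)  [1]
  a=2: (2, -1, 184), (2, 1, 184)  [2]
  a=3: none
  a=4: (4, -1, 92), (4, 1, 92)  [2]
  a=5: (5, -3, 74), (5, 3, 74)  [2]
  a=6..7: none
  a=8: (8, -1, 46), (8, 1, 46)  [2]
  a=9: none
  a=10: (10, -7, 38), (10, -3, 37), (10, 3, 37), (10, 7, 38)  [4]
  a=11: (11, -5, 34), (11, 5, 34)  [2]
  a=12..15: none
  a=16: (16, -1, 23), (16, 1, 23)  [2]
  a=17: (17, -5, 22), (17, 5, 22)  [2]
  a=18: none
  a=19: (19, -7, 20), (19, 7, 20)  [2]
  a=20: (20, -17, 22), (20, 17, 22)  [2]
  a=21..22: none
Total reduced forms: 1 + 2 + 2 + 2 + 2 + 4 + 2 + 2 + 2 + 2 + 2 = 23
h = 23

23


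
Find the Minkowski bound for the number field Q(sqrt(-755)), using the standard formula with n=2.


d = -755, d mod 4 = 1, so disc(K) = d = -755; |disc(K)| = 755
Imaginary quadratic field, so n = 2, s = r2 = 1, r1 = 0
M = (n!/n^n) * (4/pi)^s * sqrt(|disc(K)|) = (2!/2^2) * (4/pi)^1 * sqrt(755)
= 0.5 * 1.273240 * 27.477263
= 17.4926

17.4926


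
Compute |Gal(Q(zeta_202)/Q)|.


|Gal(Q(zeta_202)/Q)| = phi(202)
= 100

100


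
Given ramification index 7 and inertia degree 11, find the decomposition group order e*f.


|D_P| = e * f
= 7 * 11
= 77

77


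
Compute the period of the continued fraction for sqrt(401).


Run the CF algorithm for sqrt(401).
a_0 = floor(sqrt(401)) = 20; set m_0=0, q_0=1.
Recurrence: m' = q*a - m,  q' = (d - m'^2)/q,  a' = floor((a_0 + m')/q').
  step 1: m=20, q=1, a=40
a_1 = 2*a_0 = 40, so the period closes here.
sqrt(401) = [20; 40]
Period length = 1

1


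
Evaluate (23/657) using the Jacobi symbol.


Compute (23/657) via quadratic reciprocity:
  reciprocity: (23/657) -> +(657/23)
  reduce: (13/23)
  reciprocity: (13/23) -> +(23/13)
  reduce: (10/13)
  pull out 2: (2/13) = -1  (since 13 mod 8 = 5)
  reciprocity: (5/13) -> +(13/5)
  reduce: (3/5)
  reciprocity: (3/5) -> +(5/3)
  reduce: (2/3)
  pull out 2: (2/3) = -1  (since 3 mod 8 = 3)
  (1/3) = 1
Product of signs = 1

1


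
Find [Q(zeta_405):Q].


The degree equals Euler's totient phi(405).
405 = 3^4 * 5
phi(405) = 216

216


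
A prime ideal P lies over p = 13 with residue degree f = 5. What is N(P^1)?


N(P^a) = p^(a*f)
= 13^(1*5)
= 13^5
= 371293

371293


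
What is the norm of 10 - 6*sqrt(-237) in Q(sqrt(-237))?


N(a + b*sqrt(d)) = a^2 - d*b^2
= (10)^2 - (-237)*(-6)^2
= 100 + 8532
= 8632

8632


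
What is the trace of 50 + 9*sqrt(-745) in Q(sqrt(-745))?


Tr(a + b*sqrt(d)) = (a + b*sqrt(d)) + (a - b*sqrt(d)) = 2a
= 2 * (50)
= 100

100


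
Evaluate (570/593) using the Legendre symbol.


p = 593 is prime, so compute (570/593) with the reciprocity algorithm (Jacobi-symbol steps: pull out 2s via (2/n), flip via reciprocity, reduce):
  pull out 2: (2/593) = +1  (since 593 mod 8 = 1)
  reciprocity: (285/593) -> +(593/285)
  reduce: (23/285)
  reciprocity: (23/285) -> +(285/23)
  reduce: (9/23)
  reciprocity: (9/23) -> +(23/9)
  reduce: (5/9)
  reciprocity: (5/9) -> +(9/5)
  reduce: (4/5)
  pull out 2: (2/5) = -1  (since 5 mod 8 = 5)
  pull out 2: (2/5) = -1  (since 5 mod 8 = 5)
  (1/5) = 1
Product of signs = 1
(570/593) = 1

1
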